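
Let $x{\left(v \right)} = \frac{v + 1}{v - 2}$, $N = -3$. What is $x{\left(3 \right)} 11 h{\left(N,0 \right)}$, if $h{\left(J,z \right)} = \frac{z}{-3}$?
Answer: $0$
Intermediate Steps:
$h{\left(J,z \right)} = - \frac{z}{3}$ ($h{\left(J,z \right)} = z \left(- \frac{1}{3}\right) = - \frac{z}{3}$)
$x{\left(v \right)} = \frac{1 + v}{-2 + v}$ ($x{\left(v \right)} = \frac{1 + v}{v + \left(-2 + 0\right)} = \frac{1 + v}{v - 2} = \frac{1 + v}{-2 + v}$)
$x{\left(3 \right)} 11 h{\left(N,0 \right)} = \frac{1 + 3}{-2 + 3} \cdot 11 \left(\left(- \frac{1}{3}\right) 0\right) = 1^{-1} \cdot 4 \cdot 11 \cdot 0 = 1 \cdot 4 \cdot 11 \cdot 0 = 4 \cdot 11 \cdot 0 = 44 \cdot 0 = 0$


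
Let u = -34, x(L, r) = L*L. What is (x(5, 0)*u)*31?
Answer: -26350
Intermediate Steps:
x(L, r) = L²
(x(5, 0)*u)*31 = (5²*(-34))*31 = (25*(-34))*31 = -850*31 = -26350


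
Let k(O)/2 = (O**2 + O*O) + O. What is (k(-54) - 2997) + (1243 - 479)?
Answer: 9323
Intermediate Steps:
k(O) = 2*O + 4*O**2 (k(O) = 2*((O**2 + O*O) + O) = 2*((O**2 + O**2) + O) = 2*(2*O**2 + O) = 2*(O + 2*O**2) = 2*O + 4*O**2)
(k(-54) - 2997) + (1243 - 479) = (2*(-54)*(1 + 2*(-54)) - 2997) + (1243 - 479) = (2*(-54)*(1 - 108) - 2997) + 764 = (2*(-54)*(-107) - 2997) + 764 = (11556 - 2997) + 764 = 8559 + 764 = 9323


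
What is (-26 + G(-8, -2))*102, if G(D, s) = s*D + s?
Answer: -1224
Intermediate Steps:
G(D, s) = s + D*s (G(D, s) = D*s + s = s + D*s)
(-26 + G(-8, -2))*102 = (-26 - 2*(1 - 8))*102 = (-26 - 2*(-7))*102 = (-26 + 14)*102 = -12*102 = -1224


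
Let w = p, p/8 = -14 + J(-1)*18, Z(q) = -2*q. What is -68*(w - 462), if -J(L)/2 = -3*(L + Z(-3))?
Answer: -254728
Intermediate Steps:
J(L) = 36 + 6*L (J(L) = -(-6)*(L - 2*(-3)) = -(-6)*(L + 6) = -(-6)*(6 + L) = -2*(-18 - 3*L) = 36 + 6*L)
p = 4208 (p = 8*(-14 + (36 + 6*(-1))*18) = 8*(-14 + (36 - 6)*18) = 8*(-14 + 30*18) = 8*(-14 + 540) = 8*526 = 4208)
w = 4208
-68*(w - 462) = -68*(4208 - 462) = -68*3746 = -254728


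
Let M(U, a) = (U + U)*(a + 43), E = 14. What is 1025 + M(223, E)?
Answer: 26447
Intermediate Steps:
M(U, a) = 2*U*(43 + a) (M(U, a) = (2*U)*(43 + a) = 2*U*(43 + a))
1025 + M(223, E) = 1025 + 2*223*(43 + 14) = 1025 + 2*223*57 = 1025 + 25422 = 26447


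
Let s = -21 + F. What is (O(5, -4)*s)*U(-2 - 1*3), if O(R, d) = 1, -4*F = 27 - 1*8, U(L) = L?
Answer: 515/4 ≈ 128.75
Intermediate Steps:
F = -19/4 (F = -(27 - 1*8)/4 = -(27 - 8)/4 = -1/4*19 = -19/4 ≈ -4.7500)
s = -103/4 (s = -21 - 19/4 = -103/4 ≈ -25.750)
(O(5, -4)*s)*U(-2 - 1*3) = (1*(-103/4))*(-2 - 1*3) = -103*(-2 - 3)/4 = -103/4*(-5) = 515/4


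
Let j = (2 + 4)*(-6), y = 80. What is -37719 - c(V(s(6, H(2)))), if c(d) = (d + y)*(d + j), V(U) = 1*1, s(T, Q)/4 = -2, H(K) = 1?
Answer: -34884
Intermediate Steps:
j = -36 (j = 6*(-6) = -36)
s(T, Q) = -8 (s(T, Q) = 4*(-2) = -8)
V(U) = 1
c(d) = (-36 + d)*(80 + d) (c(d) = (d + 80)*(d - 36) = (80 + d)*(-36 + d) = (-36 + d)*(80 + d))
-37719 - c(V(s(6, H(2)))) = -37719 - (-2880 + 1² + 44*1) = -37719 - (-2880 + 1 + 44) = -37719 - 1*(-2835) = -37719 + 2835 = -34884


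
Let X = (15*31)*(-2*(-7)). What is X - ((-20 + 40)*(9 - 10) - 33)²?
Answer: 3701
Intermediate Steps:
X = 6510 (X = 465*14 = 6510)
X - ((-20 + 40)*(9 - 10) - 33)² = 6510 - ((-20 + 40)*(9 - 10) - 33)² = 6510 - (20*(-1) - 33)² = 6510 - (-20 - 33)² = 6510 - 1*(-53)² = 6510 - 1*2809 = 6510 - 2809 = 3701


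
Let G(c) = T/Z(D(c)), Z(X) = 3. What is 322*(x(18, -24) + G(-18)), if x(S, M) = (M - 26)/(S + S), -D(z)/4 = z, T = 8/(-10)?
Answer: -23989/45 ≈ -533.09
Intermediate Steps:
T = -4/5 (T = 8*(-1/10) = -4/5 ≈ -0.80000)
D(z) = -4*z
G(c) = -4/15 (G(c) = -4/5/3 = -4/5*1/3 = -4/15)
x(S, M) = (-26 + M)/(2*S) (x(S, M) = (-26 + M)/((2*S)) = (-26 + M)*(1/(2*S)) = (-26 + M)/(2*S))
322*(x(18, -24) + G(-18)) = 322*((1/2)*(-26 - 24)/18 - 4/15) = 322*((1/2)*(1/18)*(-50) - 4/15) = 322*(-25/18 - 4/15) = 322*(-149/90) = -23989/45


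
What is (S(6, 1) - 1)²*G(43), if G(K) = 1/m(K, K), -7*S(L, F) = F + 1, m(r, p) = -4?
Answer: -81/196 ≈ -0.41327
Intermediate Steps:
S(L, F) = -⅐ - F/7 (S(L, F) = -(F + 1)/7 = -(1 + F)/7 = -⅐ - F/7)
G(K) = -¼ (G(K) = 1/(-4) = -¼)
(S(6, 1) - 1)²*G(43) = ((-⅐ - ⅐*1) - 1)²*(-¼) = ((-⅐ - ⅐) - 1)²*(-¼) = (-2/7 - 1)²*(-¼) = (-9/7)²*(-¼) = (81/49)*(-¼) = -81/196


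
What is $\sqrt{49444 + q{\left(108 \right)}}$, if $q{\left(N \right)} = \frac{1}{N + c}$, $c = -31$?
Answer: $\frac{111 \sqrt{23793}}{77} \approx 222.36$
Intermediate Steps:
$q{\left(N \right)} = \frac{1}{-31 + N}$ ($q{\left(N \right)} = \frac{1}{N - 31} = \frac{1}{-31 + N}$)
$\sqrt{49444 + q{\left(108 \right)}} = \sqrt{49444 + \frac{1}{-31 + 108}} = \sqrt{49444 + \frac{1}{77}} = \sqrt{\frac{3807189}{77}} = \frac{111 \sqrt{23793}}{77}$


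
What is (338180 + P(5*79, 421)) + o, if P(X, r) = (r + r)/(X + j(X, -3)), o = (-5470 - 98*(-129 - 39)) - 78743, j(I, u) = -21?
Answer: 50571018/187 ≈ 2.7043e+5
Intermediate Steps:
o = -67749 (o = (-5470 - 98*(-168)) - 78743 = (-5470 + 16464) - 78743 = 10994 - 78743 = -67749)
P(X, r) = 2*r/(-21 + X) (P(X, r) = (r + r)/(X - 21) = (2*r)/(-21 + X) = 2*r/(-21 + X))
(338180 + P(5*79, 421)) + o = (338180 + 2*421/(-21 + 5*79)) - 67749 = (338180 + 2*421/(-21 + 395)) - 67749 = (338180 + 2*421/374) - 67749 = (338180 + 2*421*(1/374)) - 67749 = (338180 + 421/187) - 67749 = 63240081/187 - 67749 = 50571018/187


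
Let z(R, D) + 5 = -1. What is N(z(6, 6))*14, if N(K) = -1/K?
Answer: 7/3 ≈ 2.3333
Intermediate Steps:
z(R, D) = -6 (z(R, D) = -5 - 1 = -6)
N(z(6, 6))*14 = -1/(-6)*14 = -1*(-⅙)*14 = (⅙)*14 = 7/3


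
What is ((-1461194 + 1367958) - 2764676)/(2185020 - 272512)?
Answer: -714478/478127 ≈ -1.4943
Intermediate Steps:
((-1461194 + 1367958) - 2764676)/(2185020 - 272512) = (-93236 - 2764676)/1912508 = -2857912*1/1912508 = -714478/478127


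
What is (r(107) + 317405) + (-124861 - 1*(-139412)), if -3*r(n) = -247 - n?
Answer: 332074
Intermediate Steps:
r(n) = 247/3 + n/3 (r(n) = -(-247 - n)/3 = 247/3 + n/3)
(r(107) + 317405) + (-124861 - 1*(-139412)) = ((247/3 + (⅓)*107) + 317405) + (-124861 - 1*(-139412)) = ((247/3 + 107/3) + 317405) + (-124861 + 139412) = (118 + 317405) + 14551 = 317523 + 14551 = 332074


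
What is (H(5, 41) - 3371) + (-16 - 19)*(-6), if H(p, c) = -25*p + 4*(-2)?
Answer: -3294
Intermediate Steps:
H(p, c) = -8 - 25*p (H(p, c) = -25*p - 8 = -8 - 25*p)
(H(5, 41) - 3371) + (-16 - 19)*(-6) = ((-8 - 25*5) - 3371) + (-16 - 19)*(-6) = ((-8 - 125) - 3371) - 35*(-6) = (-133 - 3371) + 210 = -3504 + 210 = -3294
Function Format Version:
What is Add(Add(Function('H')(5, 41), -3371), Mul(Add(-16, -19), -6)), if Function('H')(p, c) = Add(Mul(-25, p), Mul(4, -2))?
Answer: -3294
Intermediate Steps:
Function('H')(p, c) = Add(-8, Mul(-25, p)) (Function('H')(p, c) = Add(Mul(-25, p), -8) = Add(-8, Mul(-25, p)))
Add(Add(Function('H')(5, 41), -3371), Mul(Add(-16, -19), -6)) = Add(Add(Add(-8, Mul(-25, 5)), -3371), Mul(Add(-16, -19), -6)) = Add(Add(Add(-8, -125), -3371), Mul(-35, -6)) = Add(Add(-133, -3371), 210) = Add(-3504, 210) = -3294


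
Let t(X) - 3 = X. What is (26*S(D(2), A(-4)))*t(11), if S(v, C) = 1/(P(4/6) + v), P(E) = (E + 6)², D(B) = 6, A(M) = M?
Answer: 1638/227 ≈ 7.2159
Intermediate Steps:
t(X) = 3 + X
P(E) = (6 + E)²
S(v, C) = 1/(400/9 + v) (S(v, C) = 1/((6 + 4/6)² + v) = 1/((6 + 4*(⅙))² + v) = 1/((6 + ⅔)² + v) = 1/((20/3)² + v) = 1/(400/9 + v))
(26*S(D(2), A(-4)))*t(11) = (26*(9/(400 + 9*6)))*(3 + 11) = (26*(9/(400 + 54)))*14 = (26*(9/454))*14 = (117/227)*14 = 1638/227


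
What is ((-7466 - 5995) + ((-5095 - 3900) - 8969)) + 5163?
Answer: -26262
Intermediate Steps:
((-7466 - 5995) + ((-5095 - 3900) - 8969)) + 5163 = (-13461 + (-8995 - 8969)) + 5163 = (-13461 - 17964) + 5163 = -31425 + 5163 = -26262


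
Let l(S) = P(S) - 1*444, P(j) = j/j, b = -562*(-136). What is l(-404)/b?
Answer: -443/76432 ≈ -0.0057960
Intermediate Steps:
b = 76432
P(j) = 1
l(S) = -443 (l(S) = 1 - 1*444 = 1 - 444 = -443)
l(-404)/b = -443/76432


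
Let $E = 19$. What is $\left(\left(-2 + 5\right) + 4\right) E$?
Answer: $133$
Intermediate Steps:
$\left(\left(-2 + 5\right) + 4\right) E = \left(\left(-2 + 5\right) + 4\right) 19 = \left(3 + 4\right) 19 = 7 \cdot 19 = 133$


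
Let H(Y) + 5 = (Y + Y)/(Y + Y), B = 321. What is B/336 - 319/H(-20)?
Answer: 9039/112 ≈ 80.705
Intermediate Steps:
H(Y) = -4 (H(Y) = -5 + (Y + Y)/(Y + Y) = -5 + (2*Y)/((2*Y)) = -5 + (2*Y)*(1/(2*Y)) = -5 + 1 = -4)
B/336 - 319/H(-20) = 321/336 - 319/(-4) = 321*(1/336) - 319*(-¼) = 107/112 + 319/4 = 9039/112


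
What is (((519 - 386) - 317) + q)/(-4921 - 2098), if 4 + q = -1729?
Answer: 1917/7019 ≈ 0.27312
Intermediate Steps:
q = -1733 (q = -4 - 1729 = -1733)
(((519 - 386) - 317) + q)/(-4921 - 2098) = (((519 - 386) - 317) - 1733)/(-4921 - 2098) = ((133 - 317) - 1733)/(-7019) = (-184 - 1733)*(-1/7019) = -1917*(-1/7019) = 1917/7019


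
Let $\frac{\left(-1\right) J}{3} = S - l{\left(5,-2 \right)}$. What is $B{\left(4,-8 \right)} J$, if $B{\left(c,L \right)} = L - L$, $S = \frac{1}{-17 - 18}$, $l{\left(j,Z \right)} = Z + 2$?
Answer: $0$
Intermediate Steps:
$l{\left(j,Z \right)} = 2 + Z$
$S = - \frac{1}{35}$ ($S = \frac{1}{-35} = - \frac{1}{35} \approx -0.028571$)
$B{\left(c,L \right)} = 0$
$J = \frac{3}{35}$ ($J = - 3 \left(- \frac{1}{35} - \left(2 - 2\right)\right) = - 3 \left(- \frac{1}{35} - 0\right) = - 3 \left(- \frac{1}{35} + 0\right) = \left(-3\right) \left(- \frac{1}{35}\right) = \frac{3}{35} \approx 0.085714$)
$B{\left(4,-8 \right)} J = 0 \cdot \frac{3}{35} = 0$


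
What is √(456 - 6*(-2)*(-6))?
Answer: 8*√6 ≈ 19.596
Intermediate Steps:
√(456 - 6*(-2)*(-6)) = √(456 + 12*(-6)) = √(456 - 72) = √384 = 8*√6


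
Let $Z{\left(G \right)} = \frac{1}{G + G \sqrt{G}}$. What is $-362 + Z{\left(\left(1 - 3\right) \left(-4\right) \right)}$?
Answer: $- \frac{20273}{56} + \frac{\sqrt{2}}{28} \approx -361.97$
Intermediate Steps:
$Z{\left(G \right)} = \frac{1}{G + G^{\frac{3}{2}}}$
$-362 + Z{\left(\left(1 - 3\right) \left(-4\right) \right)} = -362 + \frac{1}{\left(1 - 3\right) \left(-4\right) + \left(\left(1 - 3\right) \left(-4\right)\right)^{\frac{3}{2}}} = -362 + \frac{1}{\left(-2\right) \left(-4\right) + \left(\left(-2\right) \left(-4\right)\right)^{\frac{3}{2}}} = -362 + \frac{1}{8 + 8^{\frac{3}{2}}} = -362 + \frac{1}{8 + 16 \sqrt{2}}$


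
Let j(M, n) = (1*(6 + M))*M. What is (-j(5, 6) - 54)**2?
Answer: 11881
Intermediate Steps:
j(M, n) = M*(6 + M) (j(M, n) = (6 + M)*M = M*(6 + M))
(-j(5, 6) - 54)**2 = (-5*(6 + 5) - 54)**2 = (-5*11 - 54)**2 = (-1*55 - 54)**2 = (-55 - 54)**2 = (-109)**2 = 11881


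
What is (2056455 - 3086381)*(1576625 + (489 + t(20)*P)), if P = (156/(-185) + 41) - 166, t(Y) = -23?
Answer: -301048969275078/185 ≈ -1.6273e+12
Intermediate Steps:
P = -23281/185 (P = (156*(-1/185) + 41) - 166 = (-156/185 + 41) - 166 = 7429/185 - 166 = -23281/185 ≈ -125.84)
(2056455 - 3086381)*(1576625 + (489 + t(20)*P)) = (2056455 - 3086381)*(1576625 + (489 - 23*(-23281/185))) = -1029926*(1576625 + (489 + 535463/185)) = -1029926*(1576625 + 625928/185) = -1029926*292301553/185 = -301048969275078/185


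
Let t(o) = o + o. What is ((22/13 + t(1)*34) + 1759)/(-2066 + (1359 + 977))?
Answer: 23773/3510 ≈ 6.7729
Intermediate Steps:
t(o) = 2*o
((22/13 + t(1)*34) + 1759)/(-2066 + (1359 + 977)) = ((22/13 + (2*1)*34) + 1759)/(-2066 + (1359 + 977)) = ((22*(1/13) + 2*34) + 1759)/(-2066 + 2336) = ((22/13 + 68) + 1759)/270 = (906/13 + 1759)*(1/270) = (23773/13)*(1/270) = 23773/3510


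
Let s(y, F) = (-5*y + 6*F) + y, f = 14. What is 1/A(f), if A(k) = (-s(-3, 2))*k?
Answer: -1/336 ≈ -0.0029762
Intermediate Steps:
s(y, F) = -4*y + 6*F
A(k) = -24*k (A(k) = (-(-4*(-3) + 6*2))*k = (-(12 + 12))*k = (-1*24)*k = -24*k)
1/A(f) = 1/(-24*14) = 1/(-336) = -1/336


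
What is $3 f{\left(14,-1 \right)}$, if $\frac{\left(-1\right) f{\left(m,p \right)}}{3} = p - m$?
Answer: $135$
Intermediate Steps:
$f{\left(m,p \right)} = - 3 p + 3 m$ ($f{\left(m,p \right)} = - 3 \left(p - m\right) = - 3 p + 3 m$)
$3 f{\left(14,-1 \right)} = 3 \left(\left(-3\right) \left(-1\right) + 3 \cdot 14\right) = 3 \left(3 + 42\right) = 3 \cdot 45 = 135$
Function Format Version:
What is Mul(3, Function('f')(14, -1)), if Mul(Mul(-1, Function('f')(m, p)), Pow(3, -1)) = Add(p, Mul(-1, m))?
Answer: 135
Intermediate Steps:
Function('f')(m, p) = Add(Mul(-3, p), Mul(3, m)) (Function('f')(m, p) = Mul(-3, Add(p, Mul(-1, m))) = Add(Mul(-3, p), Mul(3, m)))
Mul(3, Function('f')(14, -1)) = Mul(3, Add(Mul(-3, -1), Mul(3, 14))) = Mul(3, Add(3, 42)) = Mul(3, 45) = 135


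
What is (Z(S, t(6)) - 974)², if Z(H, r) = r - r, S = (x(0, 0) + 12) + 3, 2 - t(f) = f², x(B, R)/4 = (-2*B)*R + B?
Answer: 948676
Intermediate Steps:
x(B, R) = 4*B - 8*B*R (x(B, R) = 4*((-2*B)*R + B) = 4*(-2*B*R + B) = 4*(B - 2*B*R) = 4*B - 8*B*R)
t(f) = 2 - f²
S = 15 (S = (4*0*(1 - 2*0) + 12) + 3 = (4*0*(1 + 0) + 12) + 3 = (4*0*1 + 12) + 3 = (0 + 12) + 3 = 12 + 3 = 15)
Z(H, r) = 0
(Z(S, t(6)) - 974)² = (0 - 974)² = (-974)² = 948676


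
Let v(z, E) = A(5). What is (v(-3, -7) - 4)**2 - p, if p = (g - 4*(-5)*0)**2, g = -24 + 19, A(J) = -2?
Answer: 11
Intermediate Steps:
v(z, E) = -2
g = -5
p = 25 (p = (-5 - 4*(-5)*0)**2 = (-5 + 20*0)**2 = (-5 + 0)**2 = (-5)**2 = 25)
(v(-3, -7) - 4)**2 - p = (-2 - 4)**2 - 1*25 = (-6)**2 - 25 = 36 - 25 = 11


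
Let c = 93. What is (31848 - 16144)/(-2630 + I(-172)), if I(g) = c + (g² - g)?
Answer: 15704/27219 ≈ 0.57695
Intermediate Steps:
I(g) = 93 + g² - g (I(g) = 93 + (g² - g) = 93 + g² - g)
(31848 - 16144)/(-2630 + I(-172)) = (31848 - 16144)/(-2630 + (93 + (-172)² - 1*(-172))) = 15704/(-2630 + (93 + 29584 + 172)) = 15704/(-2630 + 29849) = 15704/27219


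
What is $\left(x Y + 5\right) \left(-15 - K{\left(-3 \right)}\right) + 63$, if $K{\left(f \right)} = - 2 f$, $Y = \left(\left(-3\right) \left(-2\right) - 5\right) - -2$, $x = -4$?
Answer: $210$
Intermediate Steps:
$Y = 3$ ($Y = \left(6 - 5\right) + 2 = 1 + 2 = 3$)
$\left(x Y + 5\right) \left(-15 - K{\left(-3 \right)}\right) + 63 = \left(\left(-4\right) 3 + 5\right) \left(-15 - \left(-2\right) \left(-3\right)\right) + 63 = \left(-12 + 5\right) \left(-15 - 6\right) + 63 = - 7 \left(-15 - 6\right) + 63 = \left(-7\right) \left(-21\right) + 63 = 147 + 63 = 210$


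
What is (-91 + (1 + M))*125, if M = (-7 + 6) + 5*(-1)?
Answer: -12000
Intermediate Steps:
M = -6 (M = -1 - 5 = -6)
(-91 + (1 + M))*125 = (-91 + (1 - 6))*125 = (-91 - 5)*125 = -96*125 = -12000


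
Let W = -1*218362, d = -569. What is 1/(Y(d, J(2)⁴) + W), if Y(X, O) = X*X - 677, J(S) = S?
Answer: 1/104722 ≈ 9.5491e-6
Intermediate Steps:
Y(X, O) = -677 + X² (Y(X, O) = X² - 677 = -677 + X²)
W = -218362
1/(Y(d, J(2)⁴) + W) = 1/((-677 + (-569)²) - 218362) = 1/((-677 + 323761) - 218362) = 1/(323084 - 218362) = 1/104722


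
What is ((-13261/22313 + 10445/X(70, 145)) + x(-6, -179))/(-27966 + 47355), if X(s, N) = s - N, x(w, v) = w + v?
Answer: -108729347/6489401355 ≈ -0.016755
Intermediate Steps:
x(w, v) = v + w
((-13261/22313 + 10445/X(70, 145)) + x(-6, -179))/(-27966 + 47355) = ((-13261/22313 + 10445/(70 - 1*145)) + (-179 - 6))/(-27966 + 47355) = ((-13261*1/22313 + 10445/(70 - 145)) - 185)/19389 = ((-13261/22313 + 10445/(-75)) - 185)*(1/19389) = ((-13261/22313 + 10445*(-1/75)) - 185)*(1/19389) = ((-13261/22313 - 2089/15) - 185)*(1/19389) = (-46810772/334695 - 185)*(1/19389) = -108729347/334695*1/19389 = -108729347/6489401355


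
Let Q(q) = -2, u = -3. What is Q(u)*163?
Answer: -326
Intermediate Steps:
Q(u)*163 = -2*163 = -326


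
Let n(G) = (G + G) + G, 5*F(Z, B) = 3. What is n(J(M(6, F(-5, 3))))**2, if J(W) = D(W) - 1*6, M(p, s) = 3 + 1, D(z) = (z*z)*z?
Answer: 30276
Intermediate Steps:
F(Z, B) = 3/5 (F(Z, B) = (1/5)*3 = 3/5)
D(z) = z**3 (D(z) = z**2*z = z**3)
M(p, s) = 4
J(W) = -6 + W**3 (J(W) = W**3 - 1*6 = W**3 - 6 = -6 + W**3)
n(G) = 3*G (n(G) = 2*G + G = 3*G)
n(J(M(6, F(-5, 3))))**2 = (3*(-6 + 4**3))**2 = (3*(-6 + 64))**2 = (3*58)**2 = 174**2 = 30276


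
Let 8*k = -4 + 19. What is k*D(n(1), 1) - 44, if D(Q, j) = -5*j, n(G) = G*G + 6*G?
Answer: -427/8 ≈ -53.375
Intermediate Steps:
n(G) = G² + 6*G
k = 15/8 (k = (-4 + 19)/8 = (⅛)*15 = 15/8 ≈ 1.8750)
k*D(n(1), 1) - 44 = 15*(-5*1)/8 - 44 = (15/8)*(-5) - 44 = -75/8 - 44 = -427/8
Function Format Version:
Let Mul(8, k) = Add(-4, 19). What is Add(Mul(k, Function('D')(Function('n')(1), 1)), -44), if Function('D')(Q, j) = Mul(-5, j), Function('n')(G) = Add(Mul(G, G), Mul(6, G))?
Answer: Rational(-427, 8) ≈ -53.375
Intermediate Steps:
Function('n')(G) = Add(Pow(G, 2), Mul(6, G))
k = Rational(15, 8) (k = Mul(Rational(1, 8), Add(-4, 19)) = Mul(Rational(1, 8), 15) = Rational(15, 8) ≈ 1.8750)
Add(Mul(k, Function('D')(Function('n')(1), 1)), -44) = Add(Mul(Rational(15, 8), Mul(-5, 1)), -44) = Add(Mul(Rational(15, 8), -5), -44) = Add(Rational(-75, 8), -44) = Rational(-427, 8)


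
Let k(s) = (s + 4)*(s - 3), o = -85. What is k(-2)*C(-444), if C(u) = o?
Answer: 850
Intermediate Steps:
C(u) = -85
k(s) = (-3 + s)*(4 + s) (k(s) = (4 + s)*(-3 + s) = (-3 + s)*(4 + s))
k(-2)*C(-444) = (-12 - 2 + (-2)**2)*(-85) = (-12 - 2 + 4)*(-85) = -10*(-85) = 850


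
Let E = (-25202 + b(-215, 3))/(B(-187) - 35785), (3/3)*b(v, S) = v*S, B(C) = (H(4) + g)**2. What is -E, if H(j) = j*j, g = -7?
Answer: -25847/35704 ≈ -0.72392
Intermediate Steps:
H(j) = j**2
B(C) = 81 (B(C) = (4**2 - 7)**2 = (16 - 7)**2 = 9**2 = 81)
b(v, S) = S*v (b(v, S) = v*S = S*v)
E = 25847/35704 (E = (-25202 + 3*(-215))/(81 - 35785) = (-25202 - 645)/(-35704) = -25847*(-1/35704) = 25847/35704 ≈ 0.72392)
-E = -1*25847/35704 = -25847/35704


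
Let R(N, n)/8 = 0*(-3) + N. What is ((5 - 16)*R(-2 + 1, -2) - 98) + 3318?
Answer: 3308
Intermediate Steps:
R(N, n) = 8*N (R(N, n) = 8*(0*(-3) + N) = 8*(0 + N) = 8*N)
((5 - 16)*R(-2 + 1, -2) - 98) + 3318 = ((5 - 16)*(8*(-2 + 1)) - 98) + 3318 = (-88*(-1) - 98) + 3318 = (-11*(-8) - 98) + 3318 = (88 - 98) + 3318 = -10 + 3318 = 3308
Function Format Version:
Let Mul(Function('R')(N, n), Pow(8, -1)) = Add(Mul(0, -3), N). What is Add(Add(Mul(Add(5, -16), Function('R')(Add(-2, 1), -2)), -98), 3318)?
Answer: 3308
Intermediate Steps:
Function('R')(N, n) = Mul(8, N) (Function('R')(N, n) = Mul(8, Add(Mul(0, -3), N)) = Mul(8, Add(0, N)) = Mul(8, N))
Add(Add(Mul(Add(5, -16), Function('R')(Add(-2, 1), -2)), -98), 3318) = Add(Add(Mul(Add(5, -16), Mul(8, Add(-2, 1))), -98), 3318) = Add(Add(Mul(-11, Mul(8, -1)), -98), 3318) = Add(Add(Mul(-11, -8), -98), 3318) = Add(Add(88, -98), 3318) = Add(-10, 3318) = 3308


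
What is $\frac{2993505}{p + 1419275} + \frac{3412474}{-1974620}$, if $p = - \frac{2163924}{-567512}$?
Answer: $\frac{75747443693239753}{198809124694620610} \approx 0.38101$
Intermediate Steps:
$p = \frac{540981}{141878}$ ($p = \left(-2163924\right) \left(- \frac{1}{567512}\right) = \frac{540981}{141878} \approx 3.813$)
$\frac{2993505}{p + 1419275} + \frac{3412474}{-1974620} = \frac{2993505}{\frac{540981}{141878} + 1419275} + \frac{3412474}{-1974620} = \frac{2993505}{\frac{201364439431}{141878}} + 3412474 \left(- \frac{1}{1974620}\right) = 2993505 \cdot \frac{141878}{201364439431} - \frac{1706237}{987310} = \frac{424712502390}{201364439431} - \frac{1706237}{987310} = \frac{75747443693239753}{198809124694620610}$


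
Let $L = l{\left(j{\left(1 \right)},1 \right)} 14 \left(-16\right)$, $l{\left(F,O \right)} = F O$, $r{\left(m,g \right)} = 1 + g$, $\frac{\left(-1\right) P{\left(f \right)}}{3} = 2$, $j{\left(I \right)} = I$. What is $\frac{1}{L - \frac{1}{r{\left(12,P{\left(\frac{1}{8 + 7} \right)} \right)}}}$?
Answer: $- \frac{5}{1119} \approx -0.0044683$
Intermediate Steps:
$P{\left(f \right)} = -6$ ($P{\left(f \right)} = \left(-3\right) 2 = -6$)
$L = -224$ ($L = 1 \cdot 1 \cdot 14 \left(-16\right) = 1 \cdot 14 \left(-16\right) = 14 \left(-16\right) = -224$)
$\frac{1}{L - \frac{1}{r{\left(12,P{\left(\frac{1}{8 + 7} \right)} \right)}}} = \frac{1}{-224 - \frac{1}{1 - 6}} = \frac{1}{-224 - \frac{1}{-5}} = \frac{1}{-224 - - \frac{1}{5}} = \frac{1}{-224 + \frac{1}{5}} = \frac{1}{- \frac{1119}{5}} = - \frac{5}{1119}$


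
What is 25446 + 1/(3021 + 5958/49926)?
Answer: 639680233685/25138734 ≈ 25446.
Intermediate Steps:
25446 + 1/(3021 + 5958/49926) = 25446 + 1/(3021 + 5958*(1/49926)) = 25446 + 1/(3021 + 993/8321) = 25446 + 1/(25138734/8321) = 25446 + 8321/25138734 = 639680233685/25138734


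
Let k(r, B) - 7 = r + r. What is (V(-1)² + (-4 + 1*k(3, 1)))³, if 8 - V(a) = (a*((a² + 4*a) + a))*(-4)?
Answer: 200201625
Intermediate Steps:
k(r, B) = 7 + 2*r (k(r, B) = 7 + (r + r) = 7 + 2*r)
V(a) = 8 + 4*a*(a² + 5*a) (V(a) = 8 - a*((a² + 4*a) + a)*(-4) = 8 - a*(a² + 5*a)*(-4) = 8 - (-4)*a*(a² + 5*a) = 8 + 4*a*(a² + 5*a))
(V(-1)² + (-4 + 1*k(3, 1)))³ = ((8 + 4*(-1)³ + 20*(-1)²)² + (-4 + 1*(7 + 2*3)))³ = ((8 + 4*(-1) + 20*1)² + (-4 + 1*(7 + 6)))³ = ((8 - 4 + 20)² + (-4 + 1*13))³ = (24² + (-4 + 13))³ = (576 + 9)³ = 585³ = 200201625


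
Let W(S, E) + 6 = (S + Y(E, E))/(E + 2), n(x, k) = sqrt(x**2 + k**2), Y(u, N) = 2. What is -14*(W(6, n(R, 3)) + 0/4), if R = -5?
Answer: 1372/15 - 56*sqrt(34)/15 ≈ 69.698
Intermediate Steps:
n(x, k) = sqrt(k**2 + x**2)
W(S, E) = -6 + (2 + S)/(2 + E) (W(S, E) = -6 + (S + 2)/(E + 2) = -6 + (2 + S)/(2 + E))
-14*(W(6, n(R, 3)) + 0/4) = -14*((-10 + 6 - 6*sqrt(3**2 + (-5)**2))/(2 + sqrt(3**2 + (-5)**2)) + 0/4) = -14*((-10 + 6 - 6*sqrt(9 + 25))/(2 + sqrt(9 + 25)) + 0*(1/4)) = -14*((-10 + 6 - 6*sqrt(34))/(2 + sqrt(34)) + 0) = -14*((-4 - 6*sqrt(34))/(2 + sqrt(34)) + 0) = -14*(-4 - 6*sqrt(34))/(2 + sqrt(34))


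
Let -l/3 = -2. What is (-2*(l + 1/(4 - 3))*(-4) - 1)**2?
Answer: 3025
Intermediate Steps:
l = 6 (l = -3*(-2) = 6)
(-2*(l + 1/(4 - 3))*(-4) - 1)**2 = (-2*(6 + 1/(4 - 3))*(-4) - 1)**2 = (-2*(6 + 1/1)*(-4) - 1)**2 = (-2*(6 + 1)*(-4) - 1)**2 = (-2*7*(-4) - 1)**2 = (-14*(-4) - 1)**2 = (56 - 1)**2 = 55**2 = 3025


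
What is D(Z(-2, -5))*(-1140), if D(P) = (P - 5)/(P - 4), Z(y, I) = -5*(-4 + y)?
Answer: -14250/13 ≈ -1096.2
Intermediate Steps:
Z(y, I) = 20 - 5*y
D(P) = (-5 + P)/(-4 + P)
D(Z(-2, -5))*(-1140) = ((-5 + (20 - 5*(-2)))/(-4 + (20 - 5*(-2))))*(-1140) = ((-5 + (20 + 10))/(-4 + (20 + 10)))*(-1140) = ((-5 + 30)/(-4 + 30))*(-1140) = (25/26)*(-1140) = -14250/13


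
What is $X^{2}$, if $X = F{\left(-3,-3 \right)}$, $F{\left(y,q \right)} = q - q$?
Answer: $0$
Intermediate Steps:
$F{\left(y,q \right)} = 0$
$X = 0$
$X^{2} = 0^{2} = 0$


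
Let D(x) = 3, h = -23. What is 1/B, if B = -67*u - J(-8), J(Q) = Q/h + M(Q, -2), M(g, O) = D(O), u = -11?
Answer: 23/16874 ≈ 0.0013630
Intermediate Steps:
M(g, O) = 3
J(Q) = 3 - Q/23 (J(Q) = Q/(-23) + 3 = Q*(-1/23) + 3 = -Q/23 + 3 = 3 - Q/23)
B = 16874/23 (B = -67*(-11) - (3 - 1/23*(-8)) = 737 - (3 + 8/23) = 737 - 1*77/23 = 737 - 77/23 = 16874/23 ≈ 733.65)
1/B = 1/(16874/23) = 23/16874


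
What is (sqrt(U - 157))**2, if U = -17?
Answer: -174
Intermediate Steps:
(sqrt(U - 157))**2 = (sqrt(-17 - 157))**2 = (sqrt(-174))**2 = (I*sqrt(174))**2 = -174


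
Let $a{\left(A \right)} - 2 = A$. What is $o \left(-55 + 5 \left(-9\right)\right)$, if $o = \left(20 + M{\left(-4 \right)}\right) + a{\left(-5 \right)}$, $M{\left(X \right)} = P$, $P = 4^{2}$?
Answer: $-3300$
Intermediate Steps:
$a{\left(A \right)} = 2 + A$
$P = 16$
$M{\left(X \right)} = 16$
$o = 33$ ($o = \left(20 + 16\right) + \left(2 - 5\right) = 36 - 3 = 33$)
$o \left(-55 + 5 \left(-9\right)\right) = 33 \left(-55 + 5 \left(-9\right)\right) = 33 \left(-55 - 45\right) = 33 \left(-100\right) = -3300$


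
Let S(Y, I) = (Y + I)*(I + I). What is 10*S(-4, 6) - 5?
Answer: 235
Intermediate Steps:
S(Y, I) = 2*I*(I + Y) (S(Y, I) = (I + Y)*(2*I) = 2*I*(I + Y))
10*S(-4, 6) - 5 = 10*(2*6*(6 - 4)) - 5 = 10*(2*6*2) - 5 = 10*24 - 5 = 240 - 5 = 235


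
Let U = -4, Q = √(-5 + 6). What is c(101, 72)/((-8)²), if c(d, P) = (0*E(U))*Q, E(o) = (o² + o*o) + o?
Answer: 0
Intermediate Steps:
Q = 1 (Q = √1 = 1)
E(o) = o + 2*o² (E(o) = (o² + o²) + o = 2*o² + o = o + 2*o²)
c(d, P) = 0 (c(d, P) = (0*(-4*(1 + 2*(-4))))*1 = (0*(-4*(1 - 8)))*1 = (0*(-4*(-7)))*1 = (0*28)*1 = 0*1 = 0)
c(101, 72)/((-8)²) = 0/((-8)²) = 0/64 = 0*(1/64) = 0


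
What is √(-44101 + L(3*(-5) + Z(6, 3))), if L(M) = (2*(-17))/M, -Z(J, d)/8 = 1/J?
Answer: I*√2160847/7 ≈ 210.0*I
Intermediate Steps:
Z(J, d) = -8/J
L(M) = -34/M
√(-44101 + L(3*(-5) + Z(6, 3))) = √(-44101 - 34/(3*(-5) - 8/6)) = √(-44101 - 34/(-15 - 8*⅙)) = √(-44101 - 34/(-15 - 4/3)) = √(-44101 - 34/(-49/3)) = √(-44101 - 34*(-3/49)) = √(-44101 + 102/49) = √(-2160847/49) = I*√2160847/7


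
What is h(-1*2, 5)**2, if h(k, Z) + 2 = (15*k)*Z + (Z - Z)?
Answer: 23104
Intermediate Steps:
h(k, Z) = -2 + 15*Z*k (h(k, Z) = -2 + ((15*k)*Z + (Z - Z)) = -2 + (15*Z*k + 0) = -2 + 15*Z*k)
h(-1*2, 5)**2 = (-2 + 15*5*(-1*2))**2 = (-2 + 15*5*(-2))**2 = (-2 - 150)**2 = (-152)**2 = 23104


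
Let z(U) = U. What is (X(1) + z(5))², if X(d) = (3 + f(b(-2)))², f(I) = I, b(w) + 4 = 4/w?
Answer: 196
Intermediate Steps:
b(w) = -4 + 4/w
X(d) = 9 (X(d) = (3 + (-4 + 4/(-2)))² = (3 + (-4 + 4*(-½)))² = (3 + (-4 - 2))² = (3 - 6)² = (-3)² = 9)
(X(1) + z(5))² = (9 + 5)² = 14² = 196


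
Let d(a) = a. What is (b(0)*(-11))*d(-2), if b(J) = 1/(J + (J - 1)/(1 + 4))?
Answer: -110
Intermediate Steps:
b(J) = 1/(-⅕ + 6*J/5) (b(J) = 1/(J + (-1 + J)/5) = 1/(J + (-1 + J)*(⅕)) = 1/(J + (-⅕ + J/5)) = 1/(-⅕ + 6*J/5))
(b(0)*(-11))*d(-2) = ((5/(-1 + 6*0))*(-11))*(-2) = ((5/(-1 + 0))*(-11))*(-2) = ((5/(-1))*(-11))*(-2) = ((5*(-1))*(-11))*(-2) = -5*(-11)*(-2) = 55*(-2) = -110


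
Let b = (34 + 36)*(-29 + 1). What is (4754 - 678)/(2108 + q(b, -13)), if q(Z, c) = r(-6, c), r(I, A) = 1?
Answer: 4076/2109 ≈ 1.9327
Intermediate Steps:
b = -1960 (b = 70*(-28) = -1960)
q(Z, c) = 1
(4754 - 678)/(2108 + q(b, -13)) = (4754 - 678)/(2108 + 1) = 4076/2109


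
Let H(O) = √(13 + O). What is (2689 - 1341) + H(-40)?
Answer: 1348 + 3*I*√3 ≈ 1348.0 + 5.1962*I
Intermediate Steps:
(2689 - 1341) + H(-40) = (2689 - 1341) + √(13 - 40) = 1348 + √(-27) = 1348 + 3*I*√3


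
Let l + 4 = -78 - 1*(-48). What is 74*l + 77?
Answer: -2439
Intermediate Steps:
l = -34 (l = -4 + (-78 - 1*(-48)) = -4 + (-78 + 48) = -4 - 30 = -34)
74*l + 77 = 74*(-34) + 77 = -2516 + 77 = -2439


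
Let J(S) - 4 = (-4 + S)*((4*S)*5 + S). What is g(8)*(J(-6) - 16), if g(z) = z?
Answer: 9984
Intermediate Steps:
J(S) = 4 + 21*S*(-4 + S) (J(S) = 4 + (-4 + S)*((4*S)*5 + S) = 4 + (-4 + S)*(20*S + S) = 4 + (-4 + S)*(21*S) = 4 + 21*S*(-4 + S))
g(8)*(J(-6) - 16) = 8*((4 - 84*(-6) + 21*(-6)²) - 16) = 8*((4 + 504 + 21*36) - 16) = 8*((4 + 504 + 756) - 16) = 8*(1264 - 16) = 8*1248 = 9984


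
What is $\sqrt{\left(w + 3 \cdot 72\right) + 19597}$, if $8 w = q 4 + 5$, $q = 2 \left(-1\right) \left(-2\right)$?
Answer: $\frac{5 \sqrt{12682}}{4} \approx 140.77$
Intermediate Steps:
$q = 4$ ($q = \left(-2\right) \left(-2\right) = 4$)
$w = \frac{21}{8}$ ($w = \frac{4 \cdot 4 + 5}{8} = \frac{16 + 5}{8} = \frac{1}{8} \cdot 21 = \frac{21}{8} \approx 2.625$)
$\sqrt{\left(w + 3 \cdot 72\right) + 19597} = \sqrt{\left(\frac{21}{8} + 3 \cdot 72\right) + 19597} = \sqrt{\left(\frac{21}{8} + 216\right) + 19597} = \sqrt{\frac{1749}{8} + 19597} = \sqrt{\frac{158525}{8}} = \frac{5 \sqrt{12682}}{4}$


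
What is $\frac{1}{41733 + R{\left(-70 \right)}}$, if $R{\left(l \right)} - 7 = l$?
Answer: $\frac{1}{41670} \approx 2.3998 \cdot 10^{-5}$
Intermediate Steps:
$R{\left(l \right)} = 7 + l$
$\frac{1}{41733 + R{\left(-70 \right)}} = \frac{1}{41733 + \left(7 - 70\right)} = \frac{1}{41733 - 63} = \frac{1}{41670}$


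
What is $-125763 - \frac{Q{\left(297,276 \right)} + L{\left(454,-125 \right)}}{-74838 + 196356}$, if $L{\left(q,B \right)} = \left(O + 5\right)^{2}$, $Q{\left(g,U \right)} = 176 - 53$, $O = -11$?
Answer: $- \frac{5094156131}{40506} \approx -1.2576 \cdot 10^{5}$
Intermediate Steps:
$Q{\left(g,U \right)} = 123$ ($Q{\left(g,U \right)} = 176 - 53 = 123$)
$L{\left(q,B \right)} = 36$ ($L{\left(q,B \right)} = \left(-11 + 5\right)^{2} = \left(-6\right)^{2} = 36$)
$-125763 - \frac{Q{\left(297,276 \right)} + L{\left(454,-125 \right)}}{-74838 + 196356} = -125763 - \frac{123 + 36}{-74838 + 196356} = -125763 - \frac{159}{121518} = -125763 - 159 \cdot \frac{1}{121518} = -125763 - \frac{53}{40506} = - \frac{5094156131}{40506}$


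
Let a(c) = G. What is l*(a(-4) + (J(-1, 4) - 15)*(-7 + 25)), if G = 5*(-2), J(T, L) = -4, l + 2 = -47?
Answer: 17248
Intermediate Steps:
l = -49 (l = -2 - 47 = -49)
G = -10
a(c) = -10
l*(a(-4) + (J(-1, 4) - 15)*(-7 + 25)) = -49*(-10 + (-4 - 15)*(-7 + 25)) = -49*(-10 - 19*18) = -49*(-10 - 342) = -49*(-352) = 17248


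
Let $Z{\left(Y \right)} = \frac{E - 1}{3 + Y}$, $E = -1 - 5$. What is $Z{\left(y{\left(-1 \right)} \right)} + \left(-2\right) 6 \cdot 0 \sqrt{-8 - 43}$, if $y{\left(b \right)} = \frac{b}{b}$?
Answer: $- \frac{7}{4} \approx -1.75$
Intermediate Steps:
$y{\left(b \right)} = 1$
$E = -6$
$Z{\left(Y \right)} = - \frac{7}{3 + Y}$ ($Z{\left(Y \right)} = \frac{-6 - 1}{3 + Y} = - \frac{7}{3 + Y}$)
$Z{\left(y{\left(-1 \right)} \right)} + \left(-2\right) 6 \cdot 0 \sqrt{-8 - 43} = - \frac{7}{3 + 1} + \left(-2\right) 6 \cdot 0 \sqrt{-8 - 43} = - \frac{7}{4} + \left(-12\right) 0 \sqrt{-51} = \left(-7\right) \frac{1}{4} + 0 i \sqrt{51} = - \frac{7}{4} + 0 = - \frac{7}{4}$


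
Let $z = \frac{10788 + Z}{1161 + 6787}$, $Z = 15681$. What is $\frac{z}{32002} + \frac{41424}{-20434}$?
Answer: $- \frac{5267866036179}{2598713321432} \approx -2.0271$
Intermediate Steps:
$z = \frac{26469}{7948}$ ($z = \frac{10788 + 15681}{1161 + 6787} = \frac{26469}{7948} \approx 3.3303$)
$\frac{z}{32002} + \frac{41424}{-20434} = \frac{26469}{7948 \cdot 32002} + \frac{41424}{-20434} = \frac{26469}{7948} \cdot \frac{1}{32002} + 41424 \left(- \frac{1}{20434}\right) = \frac{26469}{254351896} - \frac{20712}{10217} = - \frac{5267866036179}{2598713321432}$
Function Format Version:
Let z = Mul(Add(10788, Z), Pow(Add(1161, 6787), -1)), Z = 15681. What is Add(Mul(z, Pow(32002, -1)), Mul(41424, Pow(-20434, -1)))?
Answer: Rational(-5267866036179, 2598713321432) ≈ -2.0271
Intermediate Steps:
z = Rational(26469, 7948) (z = Mul(Add(10788, 15681), Pow(Add(1161, 6787), -1)) = Mul(26469, Pow(7948, -1)) = Mul(26469, Rational(1, 7948)) = Rational(26469, 7948) ≈ 3.3303)
Add(Mul(z, Pow(32002, -1)), Mul(41424, Pow(-20434, -1))) = Add(Mul(Rational(26469, 7948), Pow(32002, -1)), Mul(41424, Pow(-20434, -1))) = Add(Mul(Rational(26469, 7948), Rational(1, 32002)), Mul(41424, Rational(-1, 20434))) = Add(Rational(26469, 254351896), Rational(-20712, 10217)) = Rational(-5267866036179, 2598713321432)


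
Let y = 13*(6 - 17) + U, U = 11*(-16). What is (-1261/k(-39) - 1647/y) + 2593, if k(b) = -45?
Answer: 37698889/14355 ≈ 2626.2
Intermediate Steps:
U = -176
y = -319 (y = 13*(6 - 17) - 176 = 13*(-11) - 176 = -143 - 176 = -319)
(-1261/k(-39) - 1647/y) + 2593 = (-1261/(-45) - 1647/(-319)) + 2593 = (-1261*(-1/45) - 1647*(-1/319)) + 2593 = (1261/45 + 1647/319) + 2593 = 476374/14355 + 2593 = 37698889/14355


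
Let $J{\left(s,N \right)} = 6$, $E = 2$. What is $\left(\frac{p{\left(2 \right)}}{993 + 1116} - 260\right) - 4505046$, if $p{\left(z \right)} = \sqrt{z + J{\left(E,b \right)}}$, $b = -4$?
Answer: $-4505306 + \frac{2 \sqrt{2}}{2109} \approx -4.5053 \cdot 10^{6}$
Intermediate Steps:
$p{\left(z \right)} = \sqrt{6 + z}$ ($p{\left(z \right)} = \sqrt{z + 6} = \sqrt{6 + z}$)
$\left(\frac{p{\left(2 \right)}}{993 + 1116} - 260\right) - 4505046 = \left(\frac{\sqrt{6 + 2}}{993 + 1116} - 260\right) - 4505046 = \left(\frac{\sqrt{8}}{2109} - 260\right) - 4505046 = \left(2 \sqrt{2} \cdot \frac{1}{2109} - 260\right) - 4505046 = \left(\frac{2 \sqrt{2}}{2109} - 260\right) - 4505046 = \left(-260 + \frac{2 \sqrt{2}}{2109}\right) - 4505046 = -4505306 + \frac{2 \sqrt{2}}{2109}$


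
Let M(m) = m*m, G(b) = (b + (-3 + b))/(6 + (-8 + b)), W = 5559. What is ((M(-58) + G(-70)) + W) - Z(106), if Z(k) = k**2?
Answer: -166393/72 ≈ -2311.0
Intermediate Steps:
G(b) = (-3 + 2*b)/(-2 + b)
M(m) = m**2
((M(-58) + G(-70)) + W) - Z(106) = (((-58)**2 + (-3 + 2*(-70))/(-2 - 70)) + 5559) - 1*106**2 = ((3364 + (-3 - 140)/(-72)) + 5559) - 1*11236 = ((3364 - 1/72*(-143)) + 5559) - 11236 = ((3364 + 143/72) + 5559) - 11236 = (242351/72 + 5559) - 11236 = 642599/72 - 11236 = -166393/72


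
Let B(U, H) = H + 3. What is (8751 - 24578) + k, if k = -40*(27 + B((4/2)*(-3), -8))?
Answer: -16707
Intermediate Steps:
B(U, H) = 3 + H
k = -880 (k = -40*(27 + (3 - 8)) = -40*(27 - 5) = -40*22 = -880)
(8751 - 24578) + k = (8751 - 24578) - 880 = -15827 - 880 = -16707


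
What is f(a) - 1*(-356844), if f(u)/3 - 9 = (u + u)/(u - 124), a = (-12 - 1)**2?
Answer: 5353403/15 ≈ 3.5689e+5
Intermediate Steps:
a = 169 (a = (-13)**2 = 169)
f(u) = 27 + 6*u/(-124 + u) (f(u) = 27 + 3*((u + u)/(u - 124)) = 27 + 3*((2*u)/(-124 + u)) = 27 + 3*(2*u/(-124 + u)) = 27 + 6*u/(-124 + u))
f(a) - 1*(-356844) = 3*(-1116 + 11*169)/(-124 + 169) - 1*(-356844) = 3*(-1116 + 1859)/45 + 356844 = 3*(1/45)*743 + 356844 = 743/15 + 356844 = 5353403/15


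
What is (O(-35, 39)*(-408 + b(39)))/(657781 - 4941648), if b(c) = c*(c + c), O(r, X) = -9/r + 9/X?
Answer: -584748/1949159485 ≈ -0.00030000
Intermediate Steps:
b(c) = 2*c² (b(c) = c*(2*c) = 2*c²)
(O(-35, 39)*(-408 + b(39)))/(657781 - 4941648) = ((-9/(-35) + 9/39)*(-408 + 2*39²))/(657781 - 4941648) = ((-9*(-1/35) + 9*(1/39))*(-408 + 2*1521))/(-4283867) = ((9/35 + 3/13)*(-408 + 3042))*(-1/4283867) = ((222/455)*2634)*(-1/4283867) = (584748/455)*(-1/4283867) = -584748/1949159485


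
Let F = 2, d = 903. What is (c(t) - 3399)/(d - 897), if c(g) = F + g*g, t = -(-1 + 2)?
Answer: -566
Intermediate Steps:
t = -1 (t = -1*1 = -1)
c(g) = 2 + g**2 (c(g) = 2 + g*g = 2 + g**2)
(c(t) - 3399)/(d - 897) = ((2 + (-1)**2) - 3399)/(903 - 897) = ((2 + 1) - 3399)/6 = (3 - 3399)*(1/6) = -3396*1/6 = -566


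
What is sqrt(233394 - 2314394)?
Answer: 10*I*sqrt(20810) ≈ 1442.6*I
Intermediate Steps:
sqrt(233394 - 2314394) = sqrt(-2081000) = 10*I*sqrt(20810)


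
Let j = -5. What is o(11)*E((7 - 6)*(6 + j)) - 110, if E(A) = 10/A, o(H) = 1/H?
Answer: -1200/11 ≈ -109.09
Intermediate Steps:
o(11)*E((7 - 6)*(6 + j)) - 110 = (10/(((7 - 6)*(6 - 5))))/11 - 110 = (10/((1*1)))/11 - 110 = (10/1)/11 - 110 = (10*1)/11 - 110 = (1/11)*10 - 110 = 10/11 - 110 = -1200/11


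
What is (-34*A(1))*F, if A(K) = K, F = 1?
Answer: -34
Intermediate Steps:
(-34*A(1))*F = -34*1*1 = -34*1 = -34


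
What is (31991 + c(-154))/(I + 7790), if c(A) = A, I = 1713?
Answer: 2449/731 ≈ 3.3502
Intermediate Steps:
(31991 + c(-154))/(I + 7790) = (31991 - 154)/(1713 + 7790) = 31837/9503 = 31837*(1/9503) = 2449/731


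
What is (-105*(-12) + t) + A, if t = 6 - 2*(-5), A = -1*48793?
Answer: -47517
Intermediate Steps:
A = -48793
t = 16 (t = 6 + 10 = 16)
(-105*(-12) + t) + A = (-105*(-12) + 16) - 48793 = (1260 + 16) - 48793 = 1276 - 48793 = -47517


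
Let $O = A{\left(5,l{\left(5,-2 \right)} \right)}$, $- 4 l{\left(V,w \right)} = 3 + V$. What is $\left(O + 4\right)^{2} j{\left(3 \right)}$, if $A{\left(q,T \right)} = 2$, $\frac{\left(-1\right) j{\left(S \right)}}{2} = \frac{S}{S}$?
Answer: $-72$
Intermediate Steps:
$j{\left(S \right)} = -2$ ($j{\left(S \right)} = - 2 \frac{S}{S} = \left(-2\right) 1 = -2$)
$l{\left(V,w \right)} = - \frac{3}{4} - \frac{V}{4}$ ($l{\left(V,w \right)} = - \frac{3 + V}{4} = - \frac{3}{4} - \frac{V}{4}$)
$O = 2$
$\left(O + 4\right)^{2} j{\left(3 \right)} = \left(2 + 4\right)^{2} \left(-2\right) = 6^{2} \left(-2\right) = 36 \left(-2\right) = -72$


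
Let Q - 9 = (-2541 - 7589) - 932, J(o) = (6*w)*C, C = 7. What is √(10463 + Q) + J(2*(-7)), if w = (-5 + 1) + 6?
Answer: 84 + I*√590 ≈ 84.0 + 24.29*I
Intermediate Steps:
w = 2 (w = -4 + 6 = 2)
J(o) = 84 (J(o) = (6*2)*7 = 12*7 = 84)
Q = -11053 (Q = 9 + ((-2541 - 7589) - 932) = 9 + (-10130 - 932) = 9 - 11062 = -11053)
√(10463 + Q) + J(2*(-7)) = √(10463 - 11053) + 84 = √(-590) + 84 = I*√590 + 84 = 84 + I*√590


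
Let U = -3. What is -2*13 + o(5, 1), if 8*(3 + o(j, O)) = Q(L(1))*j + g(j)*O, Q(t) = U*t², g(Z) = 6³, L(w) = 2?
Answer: -19/2 ≈ -9.5000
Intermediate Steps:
g(Z) = 216
Q(t) = -3*t²
o(j, O) = -3 + 27*O - 3*j/2 (o(j, O) = -3 + ((-3*2²)*j + 216*O)/8 = -3 + ((-3*4)*j + 216*O)/8 = -3 + (-12*j + 216*O)/8 = -3 + (27*O - 3*j/2) = -3 + 27*O - 3*j/2)
-2*13 + o(5, 1) = -2*13 + (-3 + 27*1 - 3/2*5) = -26 + (-3 + 27 - 15/2) = -26 + 33/2 = -19/2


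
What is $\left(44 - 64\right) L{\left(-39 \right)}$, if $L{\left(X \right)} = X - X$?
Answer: $0$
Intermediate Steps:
$L{\left(X \right)} = 0$
$\left(44 - 64\right) L{\left(-39 \right)} = \left(44 - 64\right) 0 = \left(-20\right) 0 = 0$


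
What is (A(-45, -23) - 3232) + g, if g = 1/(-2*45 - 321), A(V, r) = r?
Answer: -1337806/411 ≈ -3255.0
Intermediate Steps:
g = -1/411 (g = 1/(-90 - 321) = 1/(-411) = -1/411 ≈ -0.0024331)
(A(-45, -23) - 3232) + g = (-23 - 3232) - 1/411 = -3255 - 1/411 = -1337806/411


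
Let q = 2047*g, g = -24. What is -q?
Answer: 49128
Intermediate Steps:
q = -49128 (q = 2047*(-24) = -49128)
-q = -1*(-49128) = 49128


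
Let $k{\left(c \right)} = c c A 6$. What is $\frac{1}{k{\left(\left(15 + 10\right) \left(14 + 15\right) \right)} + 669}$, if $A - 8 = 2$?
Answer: $\frac{1}{31538169} \approx 3.1708 \cdot 10^{-8}$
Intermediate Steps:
$A = 10$ ($A = 8 + 2 = 10$)
$k{\left(c \right)} = 60 c^{2}$ ($k{\left(c \right)} = c c 10 \cdot 6 = c^{2} \cdot 10 \cdot 6 = 10 c^{2} \cdot 6 = 60 c^{2}$)
$\frac{1}{k{\left(\left(15 + 10\right) \left(14 + 15\right) \right)} + 669} = \frac{1}{60 \left(\left(15 + 10\right) \left(14 + 15\right)\right)^{2} + 669} = \frac{1}{60 \left(25 \cdot 29\right)^{2} + 669} = \frac{1}{60 \cdot 725^{2} + 669} = \frac{1}{60 \cdot 525625 + 669} = \frac{1}{31537500 + 669} = \frac{1}{31538169}$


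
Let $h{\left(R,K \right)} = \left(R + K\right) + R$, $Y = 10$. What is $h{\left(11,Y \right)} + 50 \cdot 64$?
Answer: $3232$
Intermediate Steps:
$h{\left(R,K \right)} = K + 2 R$ ($h{\left(R,K \right)} = \left(K + R\right) + R = K + 2 R$)
$h{\left(11,Y \right)} + 50 \cdot 64 = \left(10 + 2 \cdot 11\right) + 50 \cdot 64 = \left(10 + 22\right) + 3200 = 32 + 3200 = 3232$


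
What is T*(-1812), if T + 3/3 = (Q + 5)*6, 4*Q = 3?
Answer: -60702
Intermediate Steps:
Q = ¾ (Q = (¼)*3 = ¾ ≈ 0.75000)
T = 67/2 (T = -1 + (¾ + 5)*6 = -1 + (23/4)*6 = -1 + 69/2 = 67/2 ≈ 33.500)
T*(-1812) = (67/2)*(-1812) = -60702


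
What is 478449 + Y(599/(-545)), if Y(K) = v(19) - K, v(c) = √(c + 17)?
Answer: 260758574/545 ≈ 4.7846e+5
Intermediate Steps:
v(c) = √(17 + c)
Y(K) = 6 - K (Y(K) = √(17 + 19) - K = √36 - K = 6 - K)
478449 + Y(599/(-545)) = 478449 + (6 - 599/(-545)) = 478449 + (6 - 599*(-1)/545) = 478449 + (6 - 1*(-599/545)) = 478449 + (6 + 599/545) = 478449 + 3869/545 = 260758574/545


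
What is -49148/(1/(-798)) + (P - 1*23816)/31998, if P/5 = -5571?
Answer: 1254964836121/31998 ≈ 3.9220e+7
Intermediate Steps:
P = -27855 (P = 5*(-5571) = -27855)
-49148/(1/(-798)) + (P - 1*23816)/31998 = -49148/(1/(-798)) + (-27855 - 1*23816)/31998 = -49148/(-1/798) + (-27855 - 23816)*(1/31998) = -49148*(-798) - 51671*1/31998 = 39220104 - 51671/31998 = 1254964836121/31998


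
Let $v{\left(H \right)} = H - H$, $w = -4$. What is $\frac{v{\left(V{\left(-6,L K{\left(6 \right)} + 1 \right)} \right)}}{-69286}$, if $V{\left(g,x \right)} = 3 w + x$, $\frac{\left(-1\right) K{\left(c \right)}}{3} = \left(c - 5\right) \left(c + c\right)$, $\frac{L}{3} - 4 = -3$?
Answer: $0$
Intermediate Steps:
$L = 3$ ($L = 12 + 3 \left(-3\right) = 12 - 9 = 3$)
$K{\left(c \right)} = - 6 c \left(-5 + c\right)$ ($K{\left(c \right)} = - 3 \left(c - 5\right) \left(c + c\right) = - 3 \left(-5 + c\right) 2 c = - 3 \cdot 2 c \left(-5 + c\right) = - 6 c \left(-5 + c\right)$)
$V{\left(g,x \right)} = -12 + x$ ($V{\left(g,x \right)} = 3 \left(-4\right) + x = -12 + x$)
$v{\left(H \right)} = 0$
$\frac{v{\left(V{\left(-6,L K{\left(6 \right)} + 1 \right)} \right)}}{-69286} = \frac{0}{-69286} = 0 \left(- \frac{1}{69286}\right) = 0$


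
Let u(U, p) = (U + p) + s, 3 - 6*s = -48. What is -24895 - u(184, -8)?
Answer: -50159/2 ≈ -25080.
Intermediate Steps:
s = 17/2 (s = ½ - ⅙*(-48) = ½ + 8 = 17/2 ≈ 8.5000)
u(U, p) = 17/2 + U + p (u(U, p) = (U + p) + 17/2 = 17/2 + U + p)
-24895 - u(184, -8) = -24895 - (17/2 + 184 - 8) = -24895 - 1*369/2 = -24895 - 369/2 = -50159/2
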